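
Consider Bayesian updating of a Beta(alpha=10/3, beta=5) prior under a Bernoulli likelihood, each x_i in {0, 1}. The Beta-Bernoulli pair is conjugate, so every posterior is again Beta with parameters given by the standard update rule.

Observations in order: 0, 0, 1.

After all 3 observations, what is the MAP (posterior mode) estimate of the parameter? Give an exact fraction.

obs 1: x=0 → posterior Beta(10/3, 6)
obs 2: x=0 → posterior Beta(10/3, 7)
obs 3: x=1 → posterior Beta(13/3, 7)

5/14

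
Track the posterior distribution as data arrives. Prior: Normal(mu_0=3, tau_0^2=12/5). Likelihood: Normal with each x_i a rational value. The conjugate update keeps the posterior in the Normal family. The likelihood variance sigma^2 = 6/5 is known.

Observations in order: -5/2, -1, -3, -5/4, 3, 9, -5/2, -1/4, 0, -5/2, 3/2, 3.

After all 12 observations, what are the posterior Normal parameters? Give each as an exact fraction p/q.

mu_0=2/5, tau_0^2=12/125

obs 1: x=-5/2 → posterior Normal(-2/3, 4/5)
obs 2: x=-1 → posterior Normal(-4/5, 12/25)
obs 3: x=-3 → posterior Normal(-10/7, 12/35)
obs 4: x=-5/4 → posterior Normal(-25/18, 4/15)
obs 5: x=3 → posterior Normal(-13/22, 12/55)
obs 6: x=9 → posterior Normal(23/26, 12/65)
obs 7: x=-5/2 → posterior Normal(13/30, 4/25)
obs 8: x=-1/4 → posterior Normal(6/17, 12/85)
obs 9: x=0 → posterior Normal(6/19, 12/95)
obs 10: x=-5/2 → posterior Normal(1/21, 4/35)
obs 11: x=3/2 → posterior Normal(4/23, 12/115)
obs 12: x=3 → posterior Normal(2/5, 12/125)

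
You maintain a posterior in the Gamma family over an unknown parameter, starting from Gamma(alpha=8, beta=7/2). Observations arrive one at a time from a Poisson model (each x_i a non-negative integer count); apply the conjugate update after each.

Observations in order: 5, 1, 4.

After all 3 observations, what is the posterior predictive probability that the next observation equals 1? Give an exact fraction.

obs 1: x=5 → posterior Gamma(13, 9/2)
obs 2: x=1 → posterior Gamma(14, 11/2)
obs 3: x=4 → posterior Gamma(18, 13/2)

449821627807829572516/2463153133392333984375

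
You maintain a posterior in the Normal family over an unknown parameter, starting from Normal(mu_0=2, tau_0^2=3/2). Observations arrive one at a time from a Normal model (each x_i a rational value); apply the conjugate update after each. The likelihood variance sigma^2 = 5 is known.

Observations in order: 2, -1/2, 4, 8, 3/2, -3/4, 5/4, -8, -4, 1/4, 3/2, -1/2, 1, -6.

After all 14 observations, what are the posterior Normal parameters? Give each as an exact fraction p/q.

mu_0=77/208, tau_0^2=15/52

obs 1: x=2 → posterior Normal(2, 15/13)
obs 2: x=-1/2 → posterior Normal(49/32, 15/16)
obs 3: x=4 → posterior Normal(73/38, 15/19)
obs 4: x=8 → posterior Normal(11/4, 15/22)
obs 5: x=3/2 → posterior Normal(13/5, 3/5)
obs 6: x=-3/4 → posterior Normal(251/112, 15/28)
obs 7: x=5/4 → posterior Normal(133/62, 15/31)
obs 8: x=-8 → posterior Normal(5/4, 15/34)
obs 9: x=-4 → posterior Normal(61/74, 15/37)
obs 10: x=1/4 → posterior Normal(25/32, 3/8)
obs 11: x=3/2 → posterior Normal(143/172, 15/43)
obs 12: x=-1/2 → posterior Normal(137/184, 15/46)
obs 13: x=1 → posterior Normal(149/196, 15/49)
obs 14: x=-6 → posterior Normal(77/208, 15/52)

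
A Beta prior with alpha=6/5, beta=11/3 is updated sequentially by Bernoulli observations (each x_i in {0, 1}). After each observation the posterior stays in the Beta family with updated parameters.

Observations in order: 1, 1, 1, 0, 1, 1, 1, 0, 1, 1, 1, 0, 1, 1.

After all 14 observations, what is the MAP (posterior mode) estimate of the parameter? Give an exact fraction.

168/253

obs 1: x=1 → posterior Beta(11/5, 11/3)
obs 2: x=1 → posterior Beta(16/5, 11/3)
obs 3: x=1 → posterior Beta(21/5, 11/3)
obs 4: x=0 → posterior Beta(21/5, 14/3)
obs 5: x=1 → posterior Beta(26/5, 14/3)
obs 6: x=1 → posterior Beta(31/5, 14/3)
obs 7: x=1 → posterior Beta(36/5, 14/3)
obs 8: x=0 → posterior Beta(36/5, 17/3)
obs 9: x=1 → posterior Beta(41/5, 17/3)
obs 10: x=1 → posterior Beta(46/5, 17/3)
obs 11: x=1 → posterior Beta(51/5, 17/3)
obs 12: x=0 → posterior Beta(51/5, 20/3)
obs 13: x=1 → posterior Beta(56/5, 20/3)
obs 14: x=1 → posterior Beta(61/5, 20/3)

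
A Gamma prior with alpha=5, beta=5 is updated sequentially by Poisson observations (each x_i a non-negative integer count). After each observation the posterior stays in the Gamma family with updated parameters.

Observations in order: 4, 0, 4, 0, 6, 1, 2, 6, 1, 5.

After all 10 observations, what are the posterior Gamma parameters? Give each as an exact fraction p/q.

alpha=34, beta=15

obs 1: x=4 → posterior Gamma(9, 6)
obs 2: x=0 → posterior Gamma(9, 7)
obs 3: x=4 → posterior Gamma(13, 8)
obs 4: x=0 → posterior Gamma(13, 9)
obs 5: x=6 → posterior Gamma(19, 10)
obs 6: x=1 → posterior Gamma(20, 11)
obs 7: x=2 → posterior Gamma(22, 12)
obs 8: x=6 → posterior Gamma(28, 13)
obs 9: x=1 → posterior Gamma(29, 14)
obs 10: x=5 → posterior Gamma(34, 15)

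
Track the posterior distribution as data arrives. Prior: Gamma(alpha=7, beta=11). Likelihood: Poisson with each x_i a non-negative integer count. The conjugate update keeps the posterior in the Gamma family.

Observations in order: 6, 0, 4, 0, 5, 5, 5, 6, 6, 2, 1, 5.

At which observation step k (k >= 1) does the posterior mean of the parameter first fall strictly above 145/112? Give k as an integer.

obs 1: x=6 → posterior Gamma(13, 12)
obs 2: x=0 → posterior Gamma(13, 13)
obs 3: x=4 → posterior Gamma(17, 14)
obs 4: x=0 → posterior Gamma(17, 15)
obs 5: x=5 → posterior Gamma(22, 16)
obs 6: x=5 → posterior Gamma(27, 17)
obs 7: x=5 → posterior Gamma(32, 18)
obs 8: x=6 → posterior Gamma(38, 19)
obs 9: x=6 → posterior Gamma(44, 20)
obs 10: x=2 → posterior Gamma(46, 21)
obs 11: x=1 → posterior Gamma(47, 22)
obs 12: x=5 → posterior Gamma(52, 23)

k = 5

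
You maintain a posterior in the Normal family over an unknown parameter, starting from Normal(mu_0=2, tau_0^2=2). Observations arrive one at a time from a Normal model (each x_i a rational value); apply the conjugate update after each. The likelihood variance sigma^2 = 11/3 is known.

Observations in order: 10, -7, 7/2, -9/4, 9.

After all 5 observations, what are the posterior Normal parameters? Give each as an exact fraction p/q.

mu_0=203/82, tau_0^2=22/41

obs 1: x=10 → posterior Normal(82/17, 22/17)
obs 2: x=-7 → posterior Normal(40/23, 22/23)
obs 3: x=7/2 → posterior Normal(61/29, 22/29)
obs 4: x=-9/4 → posterior Normal(19/14, 22/35)
obs 5: x=9 → posterior Normal(203/82, 22/41)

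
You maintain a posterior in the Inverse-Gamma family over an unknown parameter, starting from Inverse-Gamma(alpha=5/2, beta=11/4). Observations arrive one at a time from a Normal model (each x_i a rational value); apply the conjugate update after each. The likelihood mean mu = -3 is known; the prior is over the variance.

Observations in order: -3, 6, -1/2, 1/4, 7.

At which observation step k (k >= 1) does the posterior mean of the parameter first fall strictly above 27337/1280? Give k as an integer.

k = 5

obs 1: x=-3 → posterior Inverse-Gamma(3, 11/4)
obs 2: x=6 → posterior Inverse-Gamma(7/2, 173/4)
obs 3: x=-1/2 → posterior Inverse-Gamma(4, 371/8)
obs 4: x=1/4 → posterior Inverse-Gamma(9/2, 1653/32)
obs 5: x=7 → posterior Inverse-Gamma(5, 3253/32)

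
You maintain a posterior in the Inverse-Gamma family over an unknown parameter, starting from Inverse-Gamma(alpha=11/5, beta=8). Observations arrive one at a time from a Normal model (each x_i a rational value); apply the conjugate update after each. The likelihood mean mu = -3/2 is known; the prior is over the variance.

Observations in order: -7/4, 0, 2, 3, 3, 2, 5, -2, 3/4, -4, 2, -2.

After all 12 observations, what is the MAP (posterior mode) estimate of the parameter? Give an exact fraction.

obs 1: x=-7/4 → posterior Inverse-Gamma(27/10, 257/32)
obs 2: x=0 → posterior Inverse-Gamma(16/5, 293/32)
obs 3: x=2 → posterior Inverse-Gamma(37/10, 489/32)
obs 4: x=3 → posterior Inverse-Gamma(21/5, 813/32)
obs 5: x=3 → posterior Inverse-Gamma(47/10, 1137/32)
obs 6: x=2 → posterior Inverse-Gamma(26/5, 1333/32)
obs 7: x=5 → posterior Inverse-Gamma(57/10, 2009/32)
obs 8: x=-2 → posterior Inverse-Gamma(31/5, 2013/32)
obs 9: x=3/4 → posterior Inverse-Gamma(67/10, 1047/16)
obs 10: x=-4 → posterior Inverse-Gamma(36/5, 1097/16)
obs 11: x=2 → posterior Inverse-Gamma(77/10, 1195/16)
obs 12: x=-2 → posterior Inverse-Gamma(41/5, 1197/16)

5985/736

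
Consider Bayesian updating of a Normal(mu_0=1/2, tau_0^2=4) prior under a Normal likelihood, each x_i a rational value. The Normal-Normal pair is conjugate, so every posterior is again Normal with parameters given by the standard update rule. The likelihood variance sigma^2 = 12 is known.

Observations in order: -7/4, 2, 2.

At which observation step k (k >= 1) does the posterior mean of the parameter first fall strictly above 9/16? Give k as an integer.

k = 3

obs 1: x=-7/4 → posterior Normal(-1/16, 3)
obs 2: x=2 → posterior Normal(7/20, 12/5)
obs 3: x=2 → posterior Normal(5/8, 2)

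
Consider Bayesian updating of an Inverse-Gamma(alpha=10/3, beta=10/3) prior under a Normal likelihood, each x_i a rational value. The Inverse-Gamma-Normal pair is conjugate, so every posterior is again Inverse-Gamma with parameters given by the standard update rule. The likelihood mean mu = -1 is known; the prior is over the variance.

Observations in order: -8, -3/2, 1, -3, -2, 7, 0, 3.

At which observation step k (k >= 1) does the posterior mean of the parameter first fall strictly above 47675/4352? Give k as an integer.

obs 1: x=-8 → posterior Inverse-Gamma(23/6, 167/6)
obs 2: x=-3/2 → posterior Inverse-Gamma(13/3, 671/24)
obs 3: x=1 → posterior Inverse-Gamma(29/6, 719/24)
obs 4: x=-3 → posterior Inverse-Gamma(16/3, 767/24)
obs 5: x=-2 → posterior Inverse-Gamma(35/6, 779/24)
obs 6: x=7 → posterior Inverse-Gamma(19/3, 1547/24)
obs 7: x=0 → posterior Inverse-Gamma(41/6, 1559/24)
obs 8: x=3 → posterior Inverse-Gamma(22/3, 1751/24)

k = 6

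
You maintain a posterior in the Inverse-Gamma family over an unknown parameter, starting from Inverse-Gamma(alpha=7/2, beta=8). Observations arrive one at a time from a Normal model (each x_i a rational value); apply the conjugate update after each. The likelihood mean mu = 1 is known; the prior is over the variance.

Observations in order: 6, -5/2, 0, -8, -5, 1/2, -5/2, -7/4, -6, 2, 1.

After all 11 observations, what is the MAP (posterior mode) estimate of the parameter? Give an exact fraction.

obs 1: x=6 → posterior Inverse-Gamma(4, 41/2)
obs 2: x=-5/2 → posterior Inverse-Gamma(9/2, 213/8)
obs 3: x=0 → posterior Inverse-Gamma(5, 217/8)
obs 4: x=-8 → posterior Inverse-Gamma(11/2, 541/8)
obs 5: x=-5 → posterior Inverse-Gamma(6, 685/8)
obs 6: x=1/2 → posterior Inverse-Gamma(13/2, 343/4)
obs 7: x=-5/2 → posterior Inverse-Gamma(7, 735/8)
obs 8: x=-7/4 → posterior Inverse-Gamma(15/2, 3061/32)
obs 9: x=-6 → posterior Inverse-Gamma(8, 3845/32)
obs 10: x=2 → posterior Inverse-Gamma(17/2, 3861/32)
obs 11: x=1 → posterior Inverse-Gamma(9, 3861/32)

3861/320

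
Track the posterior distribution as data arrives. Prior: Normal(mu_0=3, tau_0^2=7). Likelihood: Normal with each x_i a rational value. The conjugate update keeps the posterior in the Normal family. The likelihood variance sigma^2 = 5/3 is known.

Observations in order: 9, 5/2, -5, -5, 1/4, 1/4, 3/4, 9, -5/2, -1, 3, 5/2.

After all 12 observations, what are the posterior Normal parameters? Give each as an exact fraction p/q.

mu_0=1215/1028, tau_0^2=35/257

obs 1: x=9 → posterior Normal(102/13, 35/26)
obs 2: x=5/2 → posterior Normal(513/94, 35/47)
obs 3: x=-5 → posterior Normal(303/136, 35/68)
obs 4: x=-5 → posterior Normal(93/178, 35/89)
obs 5: x=1/4 → posterior Normal(207/440, 7/22)
obs 6: x=1/4 → posterior Normal(57/131, 35/131)
obs 7: x=3/4 → posterior Normal(291/608, 35/152)
obs 8: x=9 → posterior Normal(1047/692, 35/173)
obs 9: x=-5/2 → posterior Normal(837/776, 35/194)
obs 10: x=-1 → posterior Normal(753/860, 7/43)
obs 11: x=3 → posterior Normal(1005/944, 35/236)
obs 12: x=5/2 → posterior Normal(1215/1028, 35/257)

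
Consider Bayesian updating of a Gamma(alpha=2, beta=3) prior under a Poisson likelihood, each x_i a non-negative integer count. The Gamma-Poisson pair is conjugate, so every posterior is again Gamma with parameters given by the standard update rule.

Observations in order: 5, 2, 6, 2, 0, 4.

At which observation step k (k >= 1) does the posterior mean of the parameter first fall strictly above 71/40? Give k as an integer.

obs 1: x=5 → posterior Gamma(7, 4)
obs 2: x=2 → posterior Gamma(9, 5)
obs 3: x=6 → posterior Gamma(15, 6)
obs 4: x=2 → posterior Gamma(17, 7)
obs 5: x=0 → posterior Gamma(17, 8)
obs 6: x=4 → posterior Gamma(21, 9)

k = 2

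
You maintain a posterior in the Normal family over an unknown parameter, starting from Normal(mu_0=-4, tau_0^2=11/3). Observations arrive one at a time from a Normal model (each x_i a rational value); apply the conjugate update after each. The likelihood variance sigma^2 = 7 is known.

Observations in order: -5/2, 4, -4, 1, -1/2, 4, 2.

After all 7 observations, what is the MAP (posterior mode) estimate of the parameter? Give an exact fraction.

obs 1: x=-5/2 → posterior Normal(-223/64, 77/32)
obs 2: x=4 → posterior Normal(-135/86, 77/43)
obs 3: x=-4 → posterior Normal(-223/108, 77/54)
obs 4: x=1 → posterior Normal(-201/130, 77/65)
obs 5: x=-1/2 → posterior Normal(-53/38, 77/76)
obs 6: x=4 → posterior Normal(-62/87, 77/87)
obs 7: x=2 → posterior Normal(-20/49, 11/14)

-20/49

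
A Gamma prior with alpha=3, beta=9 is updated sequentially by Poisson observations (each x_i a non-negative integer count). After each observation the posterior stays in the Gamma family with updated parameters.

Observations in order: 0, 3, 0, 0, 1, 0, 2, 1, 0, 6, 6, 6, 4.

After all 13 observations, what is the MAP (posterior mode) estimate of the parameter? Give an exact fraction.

obs 1: x=0 → posterior Gamma(3, 10)
obs 2: x=3 → posterior Gamma(6, 11)
obs 3: x=0 → posterior Gamma(6, 12)
obs 4: x=0 → posterior Gamma(6, 13)
obs 5: x=1 → posterior Gamma(7, 14)
obs 6: x=0 → posterior Gamma(7, 15)
obs 7: x=2 → posterior Gamma(9, 16)
obs 8: x=1 → posterior Gamma(10, 17)
obs 9: x=0 → posterior Gamma(10, 18)
obs 10: x=6 → posterior Gamma(16, 19)
obs 11: x=6 → posterior Gamma(22, 20)
obs 12: x=6 → posterior Gamma(28, 21)
obs 13: x=4 → posterior Gamma(32, 22)

31/22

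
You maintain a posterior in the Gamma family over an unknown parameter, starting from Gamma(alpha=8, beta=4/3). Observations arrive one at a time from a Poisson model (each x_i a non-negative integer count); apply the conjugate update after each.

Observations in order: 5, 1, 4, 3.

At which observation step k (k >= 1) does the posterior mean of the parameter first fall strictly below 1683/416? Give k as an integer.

k = 4

obs 1: x=5 → posterior Gamma(13, 7/3)
obs 2: x=1 → posterior Gamma(14, 10/3)
obs 3: x=4 → posterior Gamma(18, 13/3)
obs 4: x=3 → posterior Gamma(21, 16/3)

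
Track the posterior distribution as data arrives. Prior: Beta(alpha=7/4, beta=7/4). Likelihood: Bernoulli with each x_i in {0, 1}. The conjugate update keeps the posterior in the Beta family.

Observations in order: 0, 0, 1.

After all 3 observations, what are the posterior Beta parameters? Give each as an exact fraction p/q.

alpha=11/4, beta=15/4

obs 1: x=0 → posterior Beta(7/4, 11/4)
obs 2: x=0 → posterior Beta(7/4, 15/4)
obs 3: x=1 → posterior Beta(11/4, 15/4)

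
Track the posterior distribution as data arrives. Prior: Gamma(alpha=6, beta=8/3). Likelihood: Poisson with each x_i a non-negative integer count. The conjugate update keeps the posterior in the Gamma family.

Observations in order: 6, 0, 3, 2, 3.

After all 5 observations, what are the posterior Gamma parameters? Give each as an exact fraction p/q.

obs 1: x=6 → posterior Gamma(12, 11/3)
obs 2: x=0 → posterior Gamma(12, 14/3)
obs 3: x=3 → posterior Gamma(15, 17/3)
obs 4: x=2 → posterior Gamma(17, 20/3)
obs 5: x=3 → posterior Gamma(20, 23/3)

alpha=20, beta=23/3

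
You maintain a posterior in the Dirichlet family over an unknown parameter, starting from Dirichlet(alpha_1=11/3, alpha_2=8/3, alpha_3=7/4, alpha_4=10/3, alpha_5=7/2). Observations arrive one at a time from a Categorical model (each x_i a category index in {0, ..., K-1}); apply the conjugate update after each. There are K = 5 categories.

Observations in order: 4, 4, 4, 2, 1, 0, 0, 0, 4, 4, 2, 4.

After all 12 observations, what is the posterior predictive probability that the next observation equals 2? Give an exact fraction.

45/323

obs 1: x=4 → posterior Dirichlet(11/3, 8/3, 7/4, 10/3, 9/2)
obs 2: x=4 → posterior Dirichlet(11/3, 8/3, 7/4, 10/3, 11/2)
obs 3: x=4 → posterior Dirichlet(11/3, 8/3, 7/4, 10/3, 13/2)
obs 4: x=2 → posterior Dirichlet(11/3, 8/3, 11/4, 10/3, 13/2)
obs 5: x=1 → posterior Dirichlet(11/3, 11/3, 11/4, 10/3, 13/2)
obs 6: x=0 → posterior Dirichlet(14/3, 11/3, 11/4, 10/3, 13/2)
obs 7: x=0 → posterior Dirichlet(17/3, 11/3, 11/4, 10/3, 13/2)
obs 8: x=0 → posterior Dirichlet(20/3, 11/3, 11/4, 10/3, 13/2)
obs 9: x=4 → posterior Dirichlet(20/3, 11/3, 11/4, 10/3, 15/2)
obs 10: x=4 → posterior Dirichlet(20/3, 11/3, 11/4, 10/3, 17/2)
obs 11: x=2 → posterior Dirichlet(20/3, 11/3, 15/4, 10/3, 17/2)
obs 12: x=4 → posterior Dirichlet(20/3, 11/3, 15/4, 10/3, 19/2)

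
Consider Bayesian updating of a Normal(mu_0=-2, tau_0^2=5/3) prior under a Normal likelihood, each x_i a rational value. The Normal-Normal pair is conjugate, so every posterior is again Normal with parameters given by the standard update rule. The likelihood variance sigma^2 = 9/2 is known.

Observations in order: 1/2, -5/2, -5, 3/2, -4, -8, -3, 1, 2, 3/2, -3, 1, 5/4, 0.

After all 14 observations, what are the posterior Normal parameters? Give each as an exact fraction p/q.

obs 1: x=1/2 → posterior Normal(-49/37, 45/37)
obs 2: x=-5/2 → posterior Normal(-74/47, 45/47)
obs 3: x=-5 → posterior Normal(-124/57, 15/19)
obs 4: x=3/2 → posterior Normal(-109/67, 45/67)
obs 5: x=-4 → posterior Normal(-149/77, 45/77)
obs 6: x=-8 → posterior Normal(-229/87, 15/29)
obs 7: x=-3 → posterior Normal(-259/97, 45/97)
obs 8: x=1 → posterior Normal(-249/107, 45/107)
obs 9: x=2 → posterior Normal(-229/117, 5/13)
obs 10: x=3/2 → posterior Normal(-214/127, 45/127)
obs 11: x=-3 → posterior Normal(-244/137, 45/137)
obs 12: x=1 → posterior Normal(-78/49, 15/49)
obs 13: x=5/4 → posterior Normal(-443/314, 45/157)
obs 14: x=0 → posterior Normal(-443/334, 45/167)

mu_0=-443/334, tau_0^2=45/167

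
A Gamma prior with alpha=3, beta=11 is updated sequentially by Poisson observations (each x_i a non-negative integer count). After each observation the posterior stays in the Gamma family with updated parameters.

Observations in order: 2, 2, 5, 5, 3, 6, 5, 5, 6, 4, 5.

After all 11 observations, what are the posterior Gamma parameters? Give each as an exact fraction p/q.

alpha=51, beta=22

obs 1: x=2 → posterior Gamma(5, 12)
obs 2: x=2 → posterior Gamma(7, 13)
obs 3: x=5 → posterior Gamma(12, 14)
obs 4: x=5 → posterior Gamma(17, 15)
obs 5: x=3 → posterior Gamma(20, 16)
obs 6: x=6 → posterior Gamma(26, 17)
obs 7: x=5 → posterior Gamma(31, 18)
obs 8: x=5 → posterior Gamma(36, 19)
obs 9: x=6 → posterior Gamma(42, 20)
obs 10: x=4 → posterior Gamma(46, 21)
obs 11: x=5 → posterior Gamma(51, 22)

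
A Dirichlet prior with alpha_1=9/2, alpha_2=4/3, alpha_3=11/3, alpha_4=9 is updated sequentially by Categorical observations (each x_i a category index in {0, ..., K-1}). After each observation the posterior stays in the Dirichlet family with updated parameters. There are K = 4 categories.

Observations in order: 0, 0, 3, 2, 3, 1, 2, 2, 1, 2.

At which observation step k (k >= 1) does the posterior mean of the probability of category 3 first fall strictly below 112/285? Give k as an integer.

obs 1: x=0 → posterior Dirichlet(11/2, 4/3, 11/3, 9)
obs 2: x=0 → posterior Dirichlet(13/2, 4/3, 11/3, 9)
obs 3: x=3 → posterior Dirichlet(13/2, 4/3, 11/3, 10)
obs 4: x=2 → posterior Dirichlet(13/2, 4/3, 14/3, 10)
obs 5: x=3 → posterior Dirichlet(13/2, 4/3, 14/3, 11)
obs 6: x=1 → posterior Dirichlet(13/2, 7/3, 14/3, 11)
obs 7: x=2 → posterior Dirichlet(13/2, 7/3, 17/3, 11)
obs 8: x=2 → posterior Dirichlet(13/2, 7/3, 20/3, 11)
obs 9: x=1 → posterior Dirichlet(13/2, 10/3, 20/3, 11)
obs 10: x=2 → posterior Dirichlet(13/2, 10/3, 23/3, 11)

k = 10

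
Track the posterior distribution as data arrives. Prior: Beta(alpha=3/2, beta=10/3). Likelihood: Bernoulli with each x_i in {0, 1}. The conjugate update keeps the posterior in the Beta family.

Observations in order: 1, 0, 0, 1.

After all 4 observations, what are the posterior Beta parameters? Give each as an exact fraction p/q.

alpha=7/2, beta=16/3

obs 1: x=1 → posterior Beta(5/2, 10/3)
obs 2: x=0 → posterior Beta(5/2, 13/3)
obs 3: x=0 → posterior Beta(5/2, 16/3)
obs 4: x=1 → posterior Beta(7/2, 16/3)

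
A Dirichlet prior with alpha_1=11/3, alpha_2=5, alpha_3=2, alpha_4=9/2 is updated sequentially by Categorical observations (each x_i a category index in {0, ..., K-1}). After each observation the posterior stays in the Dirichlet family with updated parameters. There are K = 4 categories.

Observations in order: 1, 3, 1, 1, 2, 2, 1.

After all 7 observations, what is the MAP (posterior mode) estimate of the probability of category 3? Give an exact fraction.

27/109

obs 1: x=1 → posterior Dirichlet(11/3, 6, 2, 9/2)
obs 2: x=3 → posterior Dirichlet(11/3, 6, 2, 11/2)
obs 3: x=1 → posterior Dirichlet(11/3, 7, 2, 11/2)
obs 4: x=1 → posterior Dirichlet(11/3, 8, 2, 11/2)
obs 5: x=2 → posterior Dirichlet(11/3, 8, 3, 11/2)
obs 6: x=2 → posterior Dirichlet(11/3, 8, 4, 11/2)
obs 7: x=1 → posterior Dirichlet(11/3, 9, 4, 11/2)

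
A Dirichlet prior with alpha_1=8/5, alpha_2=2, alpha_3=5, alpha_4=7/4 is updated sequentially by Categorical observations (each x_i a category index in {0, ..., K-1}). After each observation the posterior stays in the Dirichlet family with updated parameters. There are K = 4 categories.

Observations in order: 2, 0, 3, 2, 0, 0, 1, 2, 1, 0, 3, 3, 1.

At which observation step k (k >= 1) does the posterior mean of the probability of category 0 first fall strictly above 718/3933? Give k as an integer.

obs 1: x=2 → posterior Dirichlet(8/5, 2, 6, 7/4)
obs 2: x=0 → posterior Dirichlet(13/5, 2, 6, 7/4)
obs 3: x=3 → posterior Dirichlet(13/5, 2, 6, 11/4)
obs 4: x=2 → posterior Dirichlet(13/5, 2, 7, 11/4)
obs 5: x=0 → posterior Dirichlet(18/5, 2, 7, 11/4)
obs 6: x=0 → posterior Dirichlet(23/5, 2, 7, 11/4)
obs 7: x=1 → posterior Dirichlet(23/5, 3, 7, 11/4)
obs 8: x=2 → posterior Dirichlet(23/5, 3, 8, 11/4)
obs 9: x=1 → posterior Dirichlet(23/5, 4, 8, 11/4)
obs 10: x=0 → posterior Dirichlet(28/5, 4, 8, 11/4)
obs 11: x=3 → posterior Dirichlet(28/5, 4, 8, 15/4)
obs 12: x=3 → posterior Dirichlet(28/5, 4, 8, 19/4)
obs 13: x=1 → posterior Dirichlet(28/5, 5, 8, 19/4)

k = 2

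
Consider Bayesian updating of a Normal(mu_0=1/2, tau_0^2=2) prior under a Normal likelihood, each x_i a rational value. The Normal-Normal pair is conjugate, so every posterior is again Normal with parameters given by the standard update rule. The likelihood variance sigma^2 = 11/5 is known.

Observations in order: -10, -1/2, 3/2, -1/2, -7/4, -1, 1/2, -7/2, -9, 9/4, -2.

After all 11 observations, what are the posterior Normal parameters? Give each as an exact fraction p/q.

obs 1: x=-10 → posterior Normal(-9/2, 22/21)
obs 2: x=-1/2 → posterior Normal(-199/62, 22/31)
obs 3: x=3/2 → posterior Normal(-169/82, 22/41)
obs 4: x=-1/2 → posterior Normal(-179/102, 22/51)
obs 5: x=-7/4 → posterior Normal(-107/61, 22/61)
obs 6: x=-1 → posterior Normal(-117/71, 22/71)
obs 7: x=1/2 → posterior Normal(-112/81, 22/81)
obs 8: x=-7/2 → posterior Normal(-21/13, 22/91)
obs 9: x=-9 → posterior Normal(-237/101, 22/101)
obs 10: x=9/4 → posterior Normal(-143/74, 22/111)
obs 11: x=-2 → posterior Normal(-469/242, 2/11)

mu_0=-469/242, tau_0^2=2/11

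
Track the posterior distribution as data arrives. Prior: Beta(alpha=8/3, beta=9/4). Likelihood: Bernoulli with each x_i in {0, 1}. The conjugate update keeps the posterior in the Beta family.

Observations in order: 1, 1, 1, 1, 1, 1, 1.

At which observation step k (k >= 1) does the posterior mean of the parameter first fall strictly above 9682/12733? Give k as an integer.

k = 5

obs 1: x=1 → posterior Beta(11/3, 9/4)
obs 2: x=1 → posterior Beta(14/3, 9/4)
obs 3: x=1 → posterior Beta(17/3, 9/4)
obs 4: x=1 → posterior Beta(20/3, 9/4)
obs 5: x=1 → posterior Beta(23/3, 9/4)
obs 6: x=1 → posterior Beta(26/3, 9/4)
obs 7: x=1 → posterior Beta(29/3, 9/4)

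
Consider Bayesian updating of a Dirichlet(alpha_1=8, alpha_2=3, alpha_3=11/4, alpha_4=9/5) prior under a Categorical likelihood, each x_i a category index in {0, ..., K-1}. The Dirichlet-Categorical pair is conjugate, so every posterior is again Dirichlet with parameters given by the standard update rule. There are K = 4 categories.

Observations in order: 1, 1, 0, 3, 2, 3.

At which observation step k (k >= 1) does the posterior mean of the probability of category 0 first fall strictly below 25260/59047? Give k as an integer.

obs 1: x=1 → posterior Dirichlet(8, 4, 11/4, 9/5)
obs 2: x=1 → posterior Dirichlet(8, 5, 11/4, 9/5)
obs 3: x=0 → posterior Dirichlet(9, 5, 11/4, 9/5)
obs 4: x=3 → posterior Dirichlet(9, 5, 11/4, 14/5)
obs 5: x=2 → posterior Dirichlet(9, 5, 15/4, 14/5)
obs 6: x=3 → posterior Dirichlet(9, 5, 15/4, 19/5)

k = 6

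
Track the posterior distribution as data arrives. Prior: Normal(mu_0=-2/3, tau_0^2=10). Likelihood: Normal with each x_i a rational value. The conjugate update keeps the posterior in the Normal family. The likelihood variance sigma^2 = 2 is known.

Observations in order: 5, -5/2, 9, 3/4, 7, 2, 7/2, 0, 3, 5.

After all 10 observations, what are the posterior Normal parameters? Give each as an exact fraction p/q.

mu_0=1957/612, tau_0^2=10/51

obs 1: x=5 → posterior Normal(73/18, 5/3)
obs 2: x=-5/2 → posterior Normal(71/66, 10/11)
obs 3: x=9 → posterior Normal(341/96, 5/8)
obs 4: x=3/4 → posterior Normal(727/252, 10/21)
obs 5: x=7 → posterior Normal(1147/312, 5/13)
obs 6: x=2 → posterior Normal(1267/372, 10/31)
obs 7: x=7/2 → posterior Normal(1477/432, 5/18)
obs 8: x=0 → posterior Normal(1477/492, 10/41)
obs 9: x=3 → posterior Normal(1657/552, 5/23)
obs 10: x=5 → posterior Normal(1957/612, 10/51)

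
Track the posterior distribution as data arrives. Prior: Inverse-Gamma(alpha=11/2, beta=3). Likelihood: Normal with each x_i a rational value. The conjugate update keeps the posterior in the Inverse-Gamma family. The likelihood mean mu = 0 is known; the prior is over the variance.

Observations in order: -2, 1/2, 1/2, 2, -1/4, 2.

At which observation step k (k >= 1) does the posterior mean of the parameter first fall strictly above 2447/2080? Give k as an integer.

k = 6

obs 1: x=-2 → posterior Inverse-Gamma(6, 5)
obs 2: x=1/2 → posterior Inverse-Gamma(13/2, 41/8)
obs 3: x=1/2 → posterior Inverse-Gamma(7, 21/4)
obs 4: x=2 → posterior Inverse-Gamma(15/2, 29/4)
obs 5: x=-1/4 → posterior Inverse-Gamma(8, 233/32)
obs 6: x=2 → posterior Inverse-Gamma(17/2, 297/32)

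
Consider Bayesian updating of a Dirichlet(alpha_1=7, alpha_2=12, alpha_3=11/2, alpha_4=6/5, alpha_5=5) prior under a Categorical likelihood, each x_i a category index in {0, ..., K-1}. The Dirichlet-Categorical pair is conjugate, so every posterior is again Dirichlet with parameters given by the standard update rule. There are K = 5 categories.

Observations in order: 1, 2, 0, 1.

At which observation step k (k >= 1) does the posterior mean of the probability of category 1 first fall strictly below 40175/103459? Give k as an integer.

obs 1: x=1 → posterior Dirichlet(7, 13, 11/2, 6/5, 5)
obs 2: x=2 → posterior Dirichlet(7, 13, 13/2, 6/5, 5)
obs 3: x=0 → posterior Dirichlet(8, 13, 13/2, 6/5, 5)
obs 4: x=1 → posterior Dirichlet(8, 14, 13/2, 6/5, 5)

k = 3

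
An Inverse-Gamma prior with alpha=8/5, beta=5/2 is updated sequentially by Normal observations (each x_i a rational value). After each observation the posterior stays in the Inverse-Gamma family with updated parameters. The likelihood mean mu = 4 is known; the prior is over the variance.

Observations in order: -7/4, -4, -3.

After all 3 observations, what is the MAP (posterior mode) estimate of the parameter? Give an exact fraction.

12085/656

obs 1: x=-7/4 → posterior Inverse-Gamma(21/10, 609/32)
obs 2: x=-4 → posterior Inverse-Gamma(13/5, 1633/32)
obs 3: x=-3 → posterior Inverse-Gamma(31/10, 2417/32)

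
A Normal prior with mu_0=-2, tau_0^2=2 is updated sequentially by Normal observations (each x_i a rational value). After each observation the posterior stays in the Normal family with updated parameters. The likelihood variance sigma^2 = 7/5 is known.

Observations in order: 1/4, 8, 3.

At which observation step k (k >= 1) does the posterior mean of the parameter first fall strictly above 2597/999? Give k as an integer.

k = 3

obs 1: x=1/4 → posterior Normal(-23/34, 14/17)
obs 2: x=8 → posterior Normal(137/54, 14/27)
obs 3: x=3 → posterior Normal(197/74, 14/37)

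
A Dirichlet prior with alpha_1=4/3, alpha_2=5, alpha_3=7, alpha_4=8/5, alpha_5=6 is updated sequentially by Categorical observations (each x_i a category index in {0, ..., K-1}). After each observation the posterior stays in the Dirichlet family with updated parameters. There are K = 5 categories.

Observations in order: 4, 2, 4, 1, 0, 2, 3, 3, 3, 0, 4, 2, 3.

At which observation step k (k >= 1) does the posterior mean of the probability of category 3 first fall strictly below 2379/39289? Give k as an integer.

k = 6

obs 1: x=4 → posterior Dirichlet(4/3, 5, 7, 8/5, 7)
obs 2: x=2 → posterior Dirichlet(4/3, 5, 8, 8/5, 7)
obs 3: x=4 → posterior Dirichlet(4/3, 5, 8, 8/5, 8)
obs 4: x=1 → posterior Dirichlet(4/3, 6, 8, 8/5, 8)
obs 5: x=0 → posterior Dirichlet(7/3, 6, 8, 8/5, 8)
obs 6: x=2 → posterior Dirichlet(7/3, 6, 9, 8/5, 8)
obs 7: x=3 → posterior Dirichlet(7/3, 6, 9, 13/5, 8)
obs 8: x=3 → posterior Dirichlet(7/3, 6, 9, 18/5, 8)
obs 9: x=3 → posterior Dirichlet(7/3, 6, 9, 23/5, 8)
obs 10: x=0 → posterior Dirichlet(10/3, 6, 9, 23/5, 8)
obs 11: x=4 → posterior Dirichlet(10/3, 6, 9, 23/5, 9)
obs 12: x=2 → posterior Dirichlet(10/3, 6, 10, 23/5, 9)
obs 13: x=3 → posterior Dirichlet(10/3, 6, 10, 28/5, 9)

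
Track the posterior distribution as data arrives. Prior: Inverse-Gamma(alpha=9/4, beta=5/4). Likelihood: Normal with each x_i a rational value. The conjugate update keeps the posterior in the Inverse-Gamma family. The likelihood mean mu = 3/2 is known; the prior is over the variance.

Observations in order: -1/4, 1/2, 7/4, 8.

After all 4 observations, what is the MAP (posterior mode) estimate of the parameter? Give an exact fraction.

obs 1: x=-1/4 → posterior Inverse-Gamma(11/4, 89/32)
obs 2: x=1/2 → posterior Inverse-Gamma(13/4, 105/32)
obs 3: x=7/4 → posterior Inverse-Gamma(15/4, 53/16)
obs 4: x=8 → posterior Inverse-Gamma(17/4, 391/16)

391/84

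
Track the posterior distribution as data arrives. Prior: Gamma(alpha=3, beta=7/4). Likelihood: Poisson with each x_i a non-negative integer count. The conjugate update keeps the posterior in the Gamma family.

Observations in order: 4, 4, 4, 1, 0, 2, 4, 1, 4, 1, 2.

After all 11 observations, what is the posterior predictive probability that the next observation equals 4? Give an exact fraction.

321305517810081289711539032797554889264629076899895486464/2703763826271496729576234682033435790799558162689208984375

obs 1: x=4 → posterior Gamma(7, 11/4)
obs 2: x=4 → posterior Gamma(11, 15/4)
obs 3: x=4 → posterior Gamma(15, 19/4)
obs 4: x=1 → posterior Gamma(16, 23/4)
obs 5: x=0 → posterior Gamma(16, 27/4)
obs 6: x=2 → posterior Gamma(18, 31/4)
obs 7: x=4 → posterior Gamma(22, 35/4)
obs 8: x=1 → posterior Gamma(23, 39/4)
obs 9: x=4 → posterior Gamma(27, 43/4)
obs 10: x=1 → posterior Gamma(28, 47/4)
obs 11: x=2 → posterior Gamma(30, 51/4)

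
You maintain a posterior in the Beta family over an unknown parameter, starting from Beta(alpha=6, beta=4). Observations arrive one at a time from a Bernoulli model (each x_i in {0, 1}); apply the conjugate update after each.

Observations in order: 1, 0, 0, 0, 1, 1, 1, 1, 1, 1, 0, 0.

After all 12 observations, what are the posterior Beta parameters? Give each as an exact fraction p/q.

obs 1: x=1 → posterior Beta(7, 4)
obs 2: x=0 → posterior Beta(7, 5)
obs 3: x=0 → posterior Beta(7, 6)
obs 4: x=0 → posterior Beta(7, 7)
obs 5: x=1 → posterior Beta(8, 7)
obs 6: x=1 → posterior Beta(9, 7)
obs 7: x=1 → posterior Beta(10, 7)
obs 8: x=1 → posterior Beta(11, 7)
obs 9: x=1 → posterior Beta(12, 7)
obs 10: x=1 → posterior Beta(13, 7)
obs 11: x=0 → posterior Beta(13, 8)
obs 12: x=0 → posterior Beta(13, 9)

alpha=13, beta=9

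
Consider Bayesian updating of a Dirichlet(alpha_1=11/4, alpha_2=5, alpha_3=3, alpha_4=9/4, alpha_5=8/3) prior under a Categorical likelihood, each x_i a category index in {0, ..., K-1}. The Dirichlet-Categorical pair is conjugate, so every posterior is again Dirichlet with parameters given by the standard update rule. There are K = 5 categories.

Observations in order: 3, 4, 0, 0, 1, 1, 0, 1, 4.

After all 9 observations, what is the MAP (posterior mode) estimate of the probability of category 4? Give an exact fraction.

obs 1: x=3 → posterior Dirichlet(11/4, 5, 3, 13/4, 8/3)
obs 2: x=4 → posterior Dirichlet(11/4, 5, 3, 13/4, 11/3)
obs 3: x=0 → posterior Dirichlet(15/4, 5, 3, 13/4, 11/3)
obs 4: x=0 → posterior Dirichlet(19/4, 5, 3, 13/4, 11/3)
obs 5: x=1 → posterior Dirichlet(19/4, 6, 3, 13/4, 11/3)
obs 6: x=1 → posterior Dirichlet(19/4, 7, 3, 13/4, 11/3)
obs 7: x=0 → posterior Dirichlet(23/4, 7, 3, 13/4, 11/3)
obs 8: x=1 → posterior Dirichlet(23/4, 8, 3, 13/4, 11/3)
obs 9: x=4 → posterior Dirichlet(23/4, 8, 3, 13/4, 14/3)

11/59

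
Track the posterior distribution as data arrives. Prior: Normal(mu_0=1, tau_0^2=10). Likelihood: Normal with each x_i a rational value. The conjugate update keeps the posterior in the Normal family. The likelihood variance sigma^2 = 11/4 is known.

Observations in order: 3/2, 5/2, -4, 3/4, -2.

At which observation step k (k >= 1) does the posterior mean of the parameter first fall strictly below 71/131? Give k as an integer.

k = 3

obs 1: x=3/2 → posterior Normal(71/51, 110/51)
obs 2: x=5/2 → posterior Normal(171/91, 110/91)
obs 3: x=-4 → posterior Normal(11/131, 110/131)
obs 4: x=3/4 → posterior Normal(41/171, 110/171)
obs 5: x=-2 → posterior Normal(-39/211, 110/211)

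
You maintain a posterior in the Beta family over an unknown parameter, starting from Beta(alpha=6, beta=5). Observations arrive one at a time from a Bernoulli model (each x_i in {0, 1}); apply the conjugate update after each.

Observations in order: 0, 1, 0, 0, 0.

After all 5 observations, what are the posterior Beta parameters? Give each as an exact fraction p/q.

alpha=7, beta=9

obs 1: x=0 → posterior Beta(6, 6)
obs 2: x=1 → posterior Beta(7, 6)
obs 3: x=0 → posterior Beta(7, 7)
obs 4: x=0 → posterior Beta(7, 8)
obs 5: x=0 → posterior Beta(7, 9)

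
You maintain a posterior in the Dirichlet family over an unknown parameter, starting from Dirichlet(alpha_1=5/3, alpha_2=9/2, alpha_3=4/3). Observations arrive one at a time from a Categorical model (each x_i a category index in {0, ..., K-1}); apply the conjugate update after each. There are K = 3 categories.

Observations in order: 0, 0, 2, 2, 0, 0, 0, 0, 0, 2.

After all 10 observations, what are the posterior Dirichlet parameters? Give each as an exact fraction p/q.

alpha_1=26/3, alpha_2=9/2, alpha_3=13/3

obs 1: x=0 → posterior Dirichlet(8/3, 9/2, 4/3)
obs 2: x=0 → posterior Dirichlet(11/3, 9/2, 4/3)
obs 3: x=2 → posterior Dirichlet(11/3, 9/2, 7/3)
obs 4: x=2 → posterior Dirichlet(11/3, 9/2, 10/3)
obs 5: x=0 → posterior Dirichlet(14/3, 9/2, 10/3)
obs 6: x=0 → posterior Dirichlet(17/3, 9/2, 10/3)
obs 7: x=0 → posterior Dirichlet(20/3, 9/2, 10/3)
obs 8: x=0 → posterior Dirichlet(23/3, 9/2, 10/3)
obs 9: x=0 → posterior Dirichlet(26/3, 9/2, 10/3)
obs 10: x=2 → posterior Dirichlet(26/3, 9/2, 13/3)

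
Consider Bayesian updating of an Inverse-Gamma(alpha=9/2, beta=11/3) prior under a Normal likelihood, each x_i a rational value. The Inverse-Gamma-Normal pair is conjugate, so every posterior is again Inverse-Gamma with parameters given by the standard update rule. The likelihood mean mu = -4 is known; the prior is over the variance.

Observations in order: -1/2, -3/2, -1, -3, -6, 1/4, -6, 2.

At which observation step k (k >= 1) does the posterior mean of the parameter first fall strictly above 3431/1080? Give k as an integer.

k = 3

obs 1: x=-1/2 → posterior Inverse-Gamma(5, 235/24)
obs 2: x=-3/2 → posterior Inverse-Gamma(11/2, 155/12)
obs 3: x=-1 → posterior Inverse-Gamma(6, 209/12)
obs 4: x=-3 → posterior Inverse-Gamma(13/2, 215/12)
obs 5: x=-6 → posterior Inverse-Gamma(7, 239/12)
obs 6: x=1/4 → posterior Inverse-Gamma(15/2, 2779/96)
obs 7: x=-6 → posterior Inverse-Gamma(8, 2971/96)
obs 8: x=2 → posterior Inverse-Gamma(17/2, 4699/96)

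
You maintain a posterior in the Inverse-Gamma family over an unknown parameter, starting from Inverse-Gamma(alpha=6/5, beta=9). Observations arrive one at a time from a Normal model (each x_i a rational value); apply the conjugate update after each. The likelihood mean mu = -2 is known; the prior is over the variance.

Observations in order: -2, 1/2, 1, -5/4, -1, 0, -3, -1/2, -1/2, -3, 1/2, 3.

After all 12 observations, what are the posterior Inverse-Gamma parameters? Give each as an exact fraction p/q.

alpha=36/5, beta=1225/32

obs 1: x=-2 → posterior Inverse-Gamma(17/10, 9)
obs 2: x=1/2 → posterior Inverse-Gamma(11/5, 97/8)
obs 3: x=1 → posterior Inverse-Gamma(27/10, 133/8)
obs 4: x=-5/4 → posterior Inverse-Gamma(16/5, 541/32)
obs 5: x=-1 → posterior Inverse-Gamma(37/10, 557/32)
obs 6: x=0 → posterior Inverse-Gamma(21/5, 621/32)
obs 7: x=-3 → posterior Inverse-Gamma(47/10, 637/32)
obs 8: x=-1/2 → posterior Inverse-Gamma(26/5, 673/32)
obs 9: x=-1/2 → posterior Inverse-Gamma(57/10, 709/32)
obs 10: x=-3 → posterior Inverse-Gamma(31/5, 725/32)
obs 11: x=1/2 → posterior Inverse-Gamma(67/10, 825/32)
obs 12: x=3 → posterior Inverse-Gamma(36/5, 1225/32)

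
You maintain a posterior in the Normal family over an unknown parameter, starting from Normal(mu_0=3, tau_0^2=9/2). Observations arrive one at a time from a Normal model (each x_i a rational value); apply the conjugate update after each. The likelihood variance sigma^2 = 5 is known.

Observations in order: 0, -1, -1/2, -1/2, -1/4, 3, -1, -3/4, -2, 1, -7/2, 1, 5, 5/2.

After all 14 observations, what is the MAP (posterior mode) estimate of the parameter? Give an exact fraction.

obs 1: x=0 → posterior Normal(30/19, 45/19)
obs 2: x=-1 → posterior Normal(3/4, 45/28)
obs 3: x=-1/2 → posterior Normal(33/74, 45/37)
obs 4: x=-1/2 → posterior Normal(6/23, 45/46)
obs 5: x=-1/4 → posterior Normal(39/220, 9/11)
obs 6: x=3 → posterior Normal(147/256, 45/64)
obs 7: x=-1 → posterior Normal(111/292, 45/73)
obs 8: x=-3/4 → posterior Normal(21/82, 45/82)
obs 9: x=-2 → posterior Normal(3/91, 45/91)
obs 10: x=1 → posterior Normal(3/25, 9/20)
obs 11: x=-7/2 → posterior Normal(-39/218, 45/109)
obs 12: x=1 → posterior Normal(-21/236, 45/118)
obs 13: x=5 → posterior Normal(69/254, 45/127)
obs 14: x=5/2 → posterior Normal(57/136, 45/136)

57/136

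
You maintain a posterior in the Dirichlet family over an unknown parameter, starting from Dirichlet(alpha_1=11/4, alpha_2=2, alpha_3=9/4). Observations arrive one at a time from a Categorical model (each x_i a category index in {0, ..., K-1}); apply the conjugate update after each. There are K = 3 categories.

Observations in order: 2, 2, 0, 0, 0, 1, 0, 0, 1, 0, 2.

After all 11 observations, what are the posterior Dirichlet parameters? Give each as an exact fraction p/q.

alpha_1=35/4, alpha_2=4, alpha_3=21/4

obs 1: x=2 → posterior Dirichlet(11/4, 2, 13/4)
obs 2: x=2 → posterior Dirichlet(11/4, 2, 17/4)
obs 3: x=0 → posterior Dirichlet(15/4, 2, 17/4)
obs 4: x=0 → posterior Dirichlet(19/4, 2, 17/4)
obs 5: x=0 → posterior Dirichlet(23/4, 2, 17/4)
obs 6: x=1 → posterior Dirichlet(23/4, 3, 17/4)
obs 7: x=0 → posterior Dirichlet(27/4, 3, 17/4)
obs 8: x=0 → posterior Dirichlet(31/4, 3, 17/4)
obs 9: x=1 → posterior Dirichlet(31/4, 4, 17/4)
obs 10: x=0 → posterior Dirichlet(35/4, 4, 17/4)
obs 11: x=2 → posterior Dirichlet(35/4, 4, 21/4)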